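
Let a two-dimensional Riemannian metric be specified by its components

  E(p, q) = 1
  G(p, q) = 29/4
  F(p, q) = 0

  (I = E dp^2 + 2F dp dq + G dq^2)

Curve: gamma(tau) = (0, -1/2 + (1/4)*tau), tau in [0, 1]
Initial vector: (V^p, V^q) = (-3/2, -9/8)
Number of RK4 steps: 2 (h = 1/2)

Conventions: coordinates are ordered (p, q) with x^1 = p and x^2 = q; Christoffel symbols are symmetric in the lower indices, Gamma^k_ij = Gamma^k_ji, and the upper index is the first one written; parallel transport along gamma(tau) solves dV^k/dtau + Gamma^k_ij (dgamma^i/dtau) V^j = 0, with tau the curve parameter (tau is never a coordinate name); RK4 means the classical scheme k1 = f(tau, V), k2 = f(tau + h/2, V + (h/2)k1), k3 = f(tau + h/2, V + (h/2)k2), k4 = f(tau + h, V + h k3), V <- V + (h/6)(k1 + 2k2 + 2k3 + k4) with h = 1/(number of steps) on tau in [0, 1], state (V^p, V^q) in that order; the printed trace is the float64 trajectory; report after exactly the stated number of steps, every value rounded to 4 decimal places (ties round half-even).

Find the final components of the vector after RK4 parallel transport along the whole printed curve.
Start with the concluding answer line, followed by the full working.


Answer: V^p = -1.5000, V^q = -1.1250

gamma'(tau) = (0, 1/4); f(tau, V)^k = -Gamma^k_ij(gamma(tau)) gamma'^i(tau) V^j; h = 1/2; intermediate values shown to 6 dp
curve data and Christoffel symbols at the stage parameters:
  tau = 0.000000: gamma = (0.000000, -0.500000), gamma' = (0.000000, 0.250000); Gamma_ppp = 0.000000, Gamma_ppq = 0.000000, Gamma_pqq = 0.000000, Gamma_qpp = 0.000000, Gamma_qpq = 0.000000, Gamma_qqq = 0.000000
  tau = 0.250000: gamma = (0.000000, -0.437500), gamma' = (0.000000, 0.250000); Gamma_ppp = 0.000000, Gamma_ppq = 0.000000, Gamma_pqq = 0.000000, Gamma_qpp = 0.000000, Gamma_qpq = 0.000000, Gamma_qqq = 0.000000
  tau = 0.500000: gamma = (0.000000, -0.375000), gamma' = (0.000000, 0.250000); Gamma_ppp = 0.000000, Gamma_ppq = 0.000000, Gamma_pqq = 0.000000, Gamma_qpp = 0.000000, Gamma_qpq = 0.000000, Gamma_qqq = 0.000000
  tau = 0.750000: gamma = (0.000000, -0.312500), gamma' = (0.000000, 0.250000); Gamma_ppp = 0.000000, Gamma_ppq = 0.000000, Gamma_pqq = 0.000000, Gamma_qpp = 0.000000, Gamma_qpq = 0.000000, Gamma_qqq = 0.000000
  tau = 1.000000: gamma = (0.000000, -0.250000), gamma' = (0.000000, 0.250000); Gamma_ppp = 0.000000, Gamma_ppq = 0.000000, Gamma_pqq = 0.000000, Gamma_qpp = 0.000000, Gamma_qpq = 0.000000, Gamma_qqq = 0.000000
step 0: V^p = -1.5000, V^q = -1.1250
step 1: k1 = (0.000000, 0.000000), k2 = (0.000000, 0.000000), k3 = (0.000000, 0.000000), k4 = (0.000000, 0.000000); V <- V + (h/6)(k1 + 2k2 + 2k3 + k4): V^p = -1.5000, V^q = -1.1250
step 2: k1 = (0.000000, 0.000000), k2 = (0.000000, 0.000000), k3 = (0.000000, 0.000000), k4 = (0.000000, 0.000000); V <- V + (h/6)(k1 + 2k2 + 2k3 + k4): V^p = -1.5000, V^q = -1.1250


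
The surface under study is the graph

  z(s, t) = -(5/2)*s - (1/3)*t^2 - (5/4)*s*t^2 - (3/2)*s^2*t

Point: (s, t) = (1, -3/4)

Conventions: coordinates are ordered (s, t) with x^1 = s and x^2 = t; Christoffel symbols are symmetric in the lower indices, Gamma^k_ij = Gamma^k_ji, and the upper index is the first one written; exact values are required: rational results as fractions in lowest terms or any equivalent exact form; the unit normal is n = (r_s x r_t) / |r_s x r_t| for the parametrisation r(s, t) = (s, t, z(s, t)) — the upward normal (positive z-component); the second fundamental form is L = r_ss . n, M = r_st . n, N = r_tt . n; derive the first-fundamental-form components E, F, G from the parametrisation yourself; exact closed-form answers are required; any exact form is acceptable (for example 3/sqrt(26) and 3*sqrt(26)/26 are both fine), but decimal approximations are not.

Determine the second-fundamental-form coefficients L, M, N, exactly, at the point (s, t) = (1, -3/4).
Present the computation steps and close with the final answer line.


z_s = -61/64, z_t = 7/8, z_ss = 9/4, z_st = -9/8, z_tt = -19/6
E = 7817/4096, F = -427/512, G = 113/64; answer radicand W^2 = 10953/4096
unnormalised second-form numerators: l = 9/4, m = -9/8, n = -19/6; L = l/sqrt(10953/4096), and similarly M = m/sqrt(W^2), N = n/sqrt(W^2)

Answer: L = 48*sqrt(1217)/1217, M = -24*sqrt(1217)/1217, N = -608*sqrt(1217)/10953


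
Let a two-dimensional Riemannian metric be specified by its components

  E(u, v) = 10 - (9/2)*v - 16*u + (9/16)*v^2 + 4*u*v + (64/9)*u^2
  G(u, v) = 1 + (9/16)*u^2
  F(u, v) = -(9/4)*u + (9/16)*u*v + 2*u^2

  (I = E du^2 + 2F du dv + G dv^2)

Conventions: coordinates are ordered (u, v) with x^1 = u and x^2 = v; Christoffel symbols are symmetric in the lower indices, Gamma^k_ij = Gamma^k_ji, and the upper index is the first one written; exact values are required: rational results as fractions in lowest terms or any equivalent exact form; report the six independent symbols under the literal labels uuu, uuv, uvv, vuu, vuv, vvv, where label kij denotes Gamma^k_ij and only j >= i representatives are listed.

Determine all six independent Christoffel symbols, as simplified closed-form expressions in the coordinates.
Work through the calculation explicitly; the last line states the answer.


E = 10 - (9/2)*v - 16*u + (9/16)*v^2 + 4*u*v + (64/9)*u^2; F = -(9/4)*u + (9/16)*u*v + 2*u^2; G = 1 + (9/16)*u^2
Gamma^k_ij = (1/2) g^{kl} (d_i g_jl + d_j g_il - d_l g_ij), with g^inv = (1/(EG-F^2)) [[G, -F], [-F, E]]
first partials: E_u = -16 + 4*v + (128/9)*u, E_v = -9/2 + (9/8)*v + 4*u, F_u = -9/4 + (9/16)*v + 4*u, F_v = (9/16)*u, G_u = (9/8)*u, G_v = 0
D = EG - F^2 = 10 - (9/2)*v - 16*u + (9/16)*v^2 + 4*u*v + (1105/144)*u^2
expanded: Gamma^u_uu = (G E_u - 2F F_u + F E_v)/(2D), Gamma^u_uv = (G E_v - F G_u)/(2D), Gamma^u_vv = (2G F_v - G G_u - F G_v)/(2D), Gamma^v_uu = (2E F_u - E E_v - F E_u)/(2D), Gamma^v_uv = (E G_u - F E_v)/(2D), Gamma^v_vv = (E G_v - 2F F_v + F G_u)/(2D); substitute and cancel common factors

Answer: Gamma_uuu = (1024*u + 288*v - 1152)/(1105*u^2 + 576*u*v - 2304*u + 81*v^2 - 648*v + 1440), Gamma_uuv = (288*u + 81*v - 324)/(1105*u^2 + 576*u*v - 2304*u + 81*v^2 - 648*v + 1440), Gamma_uvv = 0, Gamma_vuu = 288*u/(1105*u^2 + 576*u*v - 2304*u + 81*v^2 - 648*v + 1440), Gamma_vuv = 81*u/(1105*u^2 + 576*u*v - 2304*u + 81*v^2 - 648*v + 1440), Gamma_vvv = 0


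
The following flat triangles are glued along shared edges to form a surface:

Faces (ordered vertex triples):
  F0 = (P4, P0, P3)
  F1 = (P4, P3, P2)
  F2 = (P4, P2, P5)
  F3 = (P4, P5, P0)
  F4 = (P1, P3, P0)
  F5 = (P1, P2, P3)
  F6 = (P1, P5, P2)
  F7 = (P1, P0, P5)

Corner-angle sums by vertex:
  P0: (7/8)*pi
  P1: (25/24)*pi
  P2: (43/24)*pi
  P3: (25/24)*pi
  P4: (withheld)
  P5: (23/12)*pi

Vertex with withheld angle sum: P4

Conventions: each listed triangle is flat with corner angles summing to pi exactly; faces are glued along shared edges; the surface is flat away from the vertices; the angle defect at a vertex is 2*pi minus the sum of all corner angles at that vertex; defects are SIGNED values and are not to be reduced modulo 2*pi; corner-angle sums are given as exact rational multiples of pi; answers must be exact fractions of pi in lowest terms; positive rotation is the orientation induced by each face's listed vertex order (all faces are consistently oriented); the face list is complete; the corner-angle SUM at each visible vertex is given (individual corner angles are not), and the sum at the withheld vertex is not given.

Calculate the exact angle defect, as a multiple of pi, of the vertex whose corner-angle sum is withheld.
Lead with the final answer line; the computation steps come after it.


Answer: defect(P4) = (2/3)*pi

V = 6, E = 12, F = 8; chi = V - E + F = 2
Gauss-Bonnet: total defect = 2*pi*chi = 4*pi; visible defects sum to (10/3)*pi


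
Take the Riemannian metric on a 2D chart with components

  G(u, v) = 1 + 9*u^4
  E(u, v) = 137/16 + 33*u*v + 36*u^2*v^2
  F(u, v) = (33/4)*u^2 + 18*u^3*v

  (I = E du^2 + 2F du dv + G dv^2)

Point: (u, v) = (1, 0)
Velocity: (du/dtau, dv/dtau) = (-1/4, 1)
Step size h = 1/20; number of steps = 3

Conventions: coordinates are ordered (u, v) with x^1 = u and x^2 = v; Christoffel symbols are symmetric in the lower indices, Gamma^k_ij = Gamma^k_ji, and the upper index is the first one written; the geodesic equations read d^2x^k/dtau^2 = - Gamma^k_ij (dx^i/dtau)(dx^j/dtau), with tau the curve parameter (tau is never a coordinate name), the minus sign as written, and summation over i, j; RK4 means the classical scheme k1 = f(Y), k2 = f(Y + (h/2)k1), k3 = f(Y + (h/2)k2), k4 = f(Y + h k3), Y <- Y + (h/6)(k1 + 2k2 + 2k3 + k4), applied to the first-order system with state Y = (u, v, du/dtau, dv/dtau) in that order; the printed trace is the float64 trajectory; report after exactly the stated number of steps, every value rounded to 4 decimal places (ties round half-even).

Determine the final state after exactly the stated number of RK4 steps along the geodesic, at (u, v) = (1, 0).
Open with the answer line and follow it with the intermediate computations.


Answer: u = 0.9675, v = 0.1548, du/dtau = -0.1864, dv/dtau = 1.0585

f(Y) = (du/dtau, dv/dtau, -Gamma^u_ij Y'^i Y'^j, -Gamma^v_ij Y'^i Y'^j) with the Gammas evaluated at the stage position; h = 0.050000; intermediate values shown to 6 dp
step 0: u = 1.0000, v = 0.0000, du/dtau = -0.2500, dv/dtau = 1.0000
step 1:
  k1: at (u, v) = (1.000000, 0.000000), (du/dtau, dv/dtau) = (-0.250000, 1.000000); Gamma_uuu = 0.000000, Gamma_uuv = 0.939502, Gamma_uvv = 0.000000, Gamma_vuu = 0.000000, Gamma_vuv = 1.024911, Gamma_vvv = 0.000000; k1 = (-0.250000, 1.000000, 0.469751, 0.512456)
  k2: at (u, v) = (0.993750, 0.025000), (du/dtau, dv/dtau) = (-0.238256, 1.012811); Gamma_uuu = 0.023917, Gamma_uuv = 0.950719, Gamma_uvv = 0.000000, Gamma_vuu = 0.024442, Gamma_vuv = 0.971562, Gamma_vvv = 0.000000; k2 = (-0.238256, 1.012811, 0.457476, 0.467505)
  k3: at (u, v) = (0.994044, 0.025320), (du/dtau, dv/dtau) = (-0.238563, 1.011688); Gamma_uuu = 0.024211, Gamma_uuv = 0.950506, Gamma_uvv = 0.000000, Gamma_vuu = 0.024740, Gamma_vuv = 0.971263, Gamma_vvv = 0.000000; k3 = (-0.238563, 1.011688, 0.457434, 0.467423)
  k4: at (u, v) = (0.988072, 0.050584), (du/dtau, dv/dtau) = (-0.227128, 1.023371); Gamma_uuu = 0.049029, Gamma_uuv = 0.957681, Gamma_uvv = 0.000000, Gamma_vuu = 0.047083, Gamma_vuv = 0.919678, Gamma_vvv = 0.000000; k4 = (-0.227128, 1.023371, 0.442671, 0.425105)
  Y <- Y + (h/6)(k1 + 2k2 + 2k3 + k4): u = 0.9881, v = 0.0506, du/dtau = -0.2271, dv/dtau = 1.0234
step 2:
  k1: at (u, v) = (0.988077, 0.050603), (du/dtau, dv/dtau) = (-0.227148, 1.023395); Gamma_uuu = 0.049046, Gamma_uuv = 0.957678, Gamma_uvv = 0.000000, Gamma_vuu = 0.047099, Gamma_vuv = 0.919650, Gamma_vvv = 0.000000; k1 = (-0.227148, 1.023395, 0.442717, 0.425138)
  k2: at (u, v) = (0.982398, 0.076188), (du/dtau, dv/dtau) = (-0.216080, 1.034024); Gamma_uuu = 0.074547, Gamma_uuv = 0.961240, Gamma_uvv = 0.000000, Gamma_vuu = 0.067469, Gamma_vuv = 0.869967, Gamma_vvv = 0.000000; k2 = (-0.216080, 1.034024, 0.426063, 0.385607)
  k3: at (u, v) = (0.982675, 0.076454), (du/dtau, dv/dtau) = (-0.216496, 1.033035); Gamma_uuu = 0.074769, Gamma_uuv = 0.961026, Gamma_uvv = 0.000000, Gamma_vuu = 0.067672, Gamma_vuv = 0.869803, Gamma_vvv = 0.000000; k3 = (-0.216496, 1.033035, 0.426359, 0.385888)
  k4: at (u, v) = (0.977252, 0.102255), (du/dtau, dv/dtau) = (-0.205830, 1.042690); Gamma_uuu = 0.100599, Gamma_uuv = 0.961427, Gamma_uvv = 0.000000, Gamma_vuu = 0.086048, Gamma_vuv = 0.822359, Gamma_vvv = 0.000000; k4 = (-0.205830, 1.042690, 0.408415, 0.349339)
  Y <- Y + (h/6)(k1 + 2k2 + 2k3 + k4): u = 0.9773, v = 0.1023, du/dtau = -0.2058, dv/dtau = 1.0427
step 3:
  k1: at (u, v) = (0.977259, 0.102271), (du/dtau, dv/dtau) = (-0.205848, 1.042707); Gamma_uuu = 0.100614, Gamma_uuv = 0.961420, Gamma_uvv = 0.000000, Gamma_vuu = 0.086059, Gamma_vuv = 0.822340, Gamma_vvv = 0.000000; k1 = (-0.205848, 1.042707, 0.408454, 0.349367)
  k2: at (u, v) = (0.972113, 0.128339), (du/dtau, dv/dtau) = (-0.195637, 1.051442); Gamma_uuu = 0.126615, Gamma_uuv = 0.959053, Gamma_uvv = 0.000000, Gamma_vuu = 0.102601, Gamma_vuv = 0.777156, Gamma_vvv = 0.000000; k2 = (-0.195637, 1.051442, 0.389710, 0.315796)
  k3: at (u, v) = (0.972368, 0.128557), (du/dtau, dv/dtau) = (-0.196105, 1.050602); Gamma_uuu = 0.126772, Gamma_uuv = 0.958864, Gamma_uvv = 0.000000, Gamma_vuu = 0.102739, Gamma_vuv = 0.777084, Gamma_vvv = 0.000000; k3 = (-0.196105, 1.050602, 0.390232, 0.316252)
  k4: at (u, v) = (0.967454, 0.154802), (du/dtau, dv/dtau) = (-0.186337, 1.058520); Gamma_uuu = 0.152675, Gamma_uuv = 0.954162, Gamma_uvv = 0.000000, Gamma_vuu = 0.117496, Gamma_vuv = 0.734311, Gamma_vvv = 0.000000; k4 = (-0.186337, 1.058520, 0.371099, 0.285593)
  Y <- Y + (h/6)(k1 + 2k2 + 2k3 + k4): u = 0.9675, v = 0.1548, du/dtau = -0.1864, dv/dtau = 1.0585


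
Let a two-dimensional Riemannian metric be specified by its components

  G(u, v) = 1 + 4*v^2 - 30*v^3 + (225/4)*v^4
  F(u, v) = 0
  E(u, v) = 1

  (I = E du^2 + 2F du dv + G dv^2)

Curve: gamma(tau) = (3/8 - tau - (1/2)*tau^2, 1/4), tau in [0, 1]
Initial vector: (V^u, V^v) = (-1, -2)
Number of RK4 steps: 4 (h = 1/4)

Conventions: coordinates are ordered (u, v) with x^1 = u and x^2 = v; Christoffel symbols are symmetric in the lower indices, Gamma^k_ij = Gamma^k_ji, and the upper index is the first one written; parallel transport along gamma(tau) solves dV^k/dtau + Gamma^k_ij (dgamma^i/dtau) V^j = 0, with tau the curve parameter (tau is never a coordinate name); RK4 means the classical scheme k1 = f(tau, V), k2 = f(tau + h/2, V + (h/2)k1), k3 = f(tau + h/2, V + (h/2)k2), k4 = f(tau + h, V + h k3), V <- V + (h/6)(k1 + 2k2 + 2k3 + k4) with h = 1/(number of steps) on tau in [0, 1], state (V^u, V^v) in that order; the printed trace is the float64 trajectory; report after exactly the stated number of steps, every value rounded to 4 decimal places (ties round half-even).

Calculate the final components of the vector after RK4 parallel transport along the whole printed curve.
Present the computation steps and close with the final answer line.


gamma'(tau) = (-1 - tau, 0); f(tau, V)^k = -Gamma^k_ij(gamma(tau)) gamma'^i(tau) V^j; h = 1/4; intermediate values shown to 6 dp
curve data and Christoffel symbols at the stage parameters:
  tau = 0.000000: gamma = (0.375000, 0.250000), gamma' = (-1.000000, 0.000000); Gamma_uuu = 0.000000, Gamma_uuv = 0.000000, Gamma_uvv = 0.000000, Gamma_vuu = 0.000000, Gamma_vuv = 0.000000, Gamma_vvv = -0.054634
  tau = 0.125000: gamma = (0.242188, 0.250000), gamma' = (-1.125000, 0.000000); Gamma_uuu = 0.000000, Gamma_uuv = 0.000000, Gamma_uvv = 0.000000, Gamma_vuu = 0.000000, Gamma_vuv = 0.000000, Gamma_vvv = -0.054634
  tau = 0.250000: gamma = (0.093750, 0.250000), gamma' = (-1.250000, 0.000000); Gamma_uuu = 0.000000, Gamma_uuv = 0.000000, Gamma_uvv = 0.000000, Gamma_vuu = 0.000000, Gamma_vuv = 0.000000, Gamma_vvv = -0.054634
  tau = 0.375000: gamma = (-0.070312, 0.250000), gamma' = (-1.375000, 0.000000); Gamma_uuu = 0.000000, Gamma_uuv = 0.000000, Gamma_uvv = 0.000000, Gamma_vuu = 0.000000, Gamma_vuv = 0.000000, Gamma_vvv = -0.054634
  tau = 0.500000: gamma = (-0.250000, 0.250000), gamma' = (-1.500000, 0.000000); Gamma_uuu = 0.000000, Gamma_uuv = 0.000000, Gamma_uvv = 0.000000, Gamma_vuu = 0.000000, Gamma_vuv = 0.000000, Gamma_vvv = -0.054634
  tau = 0.625000: gamma = (-0.445312, 0.250000), gamma' = (-1.625000, 0.000000); Gamma_uuu = 0.000000, Gamma_uuv = 0.000000, Gamma_uvv = 0.000000, Gamma_vuu = 0.000000, Gamma_vuv = 0.000000, Gamma_vvv = -0.054634
  tau = 0.750000: gamma = (-0.656250, 0.250000), gamma' = (-1.750000, 0.000000); Gamma_uuu = 0.000000, Gamma_uuv = 0.000000, Gamma_uvv = 0.000000, Gamma_vuu = 0.000000, Gamma_vuv = 0.000000, Gamma_vvv = -0.054634
  tau = 0.875000: gamma = (-0.882812, 0.250000), gamma' = (-1.875000, 0.000000); Gamma_uuu = 0.000000, Gamma_uuv = 0.000000, Gamma_uvv = 0.000000, Gamma_vuu = 0.000000, Gamma_vuv = 0.000000, Gamma_vvv = -0.054634
  tau = 1.000000: gamma = (-1.125000, 0.250000), gamma' = (-2.000000, 0.000000); Gamma_uuu = 0.000000, Gamma_uuv = 0.000000, Gamma_uvv = 0.000000, Gamma_vuu = 0.000000, Gamma_vuv = 0.000000, Gamma_vvv = -0.054634
step 0: V^u = -1.0000, V^v = -2.0000
step 1: k1 = (0.000000, 0.000000), k2 = (0.000000, 0.000000), k3 = (0.000000, 0.000000), k4 = (0.000000, 0.000000); V <- V + (h/6)(k1 + 2k2 + 2k3 + k4): V^u = -1.0000, V^v = -2.0000
step 2: k1 = (0.000000, 0.000000), k2 = (0.000000, 0.000000), k3 = (0.000000, 0.000000), k4 = (0.000000, 0.000000); V <- V + (h/6)(k1 + 2k2 + 2k3 + k4): V^u = -1.0000, V^v = -2.0000
step 3: k1 = (0.000000, 0.000000), k2 = (0.000000, 0.000000), k3 = (0.000000, 0.000000), k4 = (0.000000, 0.000000); V <- V + (h/6)(k1 + 2k2 + 2k3 + k4): V^u = -1.0000, V^v = -2.0000
step 4: k1 = (0.000000, 0.000000), k2 = (0.000000, 0.000000), k3 = (0.000000, 0.000000), k4 = (0.000000, 0.000000); V <- V + (h/6)(k1 + 2k2 + 2k3 + k4): V^u = -1.0000, V^v = -2.0000

Answer: V^u = -1.0000, V^v = -2.0000


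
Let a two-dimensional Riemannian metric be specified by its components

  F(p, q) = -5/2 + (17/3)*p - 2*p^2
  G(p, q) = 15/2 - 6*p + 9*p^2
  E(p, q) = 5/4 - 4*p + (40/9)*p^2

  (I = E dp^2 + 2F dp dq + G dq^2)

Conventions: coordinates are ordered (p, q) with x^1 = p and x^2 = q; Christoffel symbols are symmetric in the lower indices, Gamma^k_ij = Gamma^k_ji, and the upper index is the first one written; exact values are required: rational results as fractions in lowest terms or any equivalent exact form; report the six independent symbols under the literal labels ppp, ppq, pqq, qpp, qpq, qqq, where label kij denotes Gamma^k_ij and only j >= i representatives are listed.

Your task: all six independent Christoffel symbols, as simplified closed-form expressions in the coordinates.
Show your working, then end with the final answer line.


E = 5/4 - 4*p + (40/9)*p^2; F = -5/2 + (17/3)*p - 2*p^2; G = 15/2 - 6*p + 9*p^2
Gamma^k_ij = (1/2) g^{kl} (d_i g_jl + d_j g_il - d_l g_ij), with g^inv = (1/(EG-F^2)) [[G, -F], [-F, E]]
first partials: E_p = -4 + (80/9)*p, E_q = 0, F_p = 17/3 - 4*p, F_q = 0, G_p = -6 + 18*p, G_q = 0
D = EG - F^2 = 25/8 - (55/6)*p + (953/36)*p^2 - 40*p^3 + 36*p^4
expanded: Gamma^p_pp = (G E_p - 2F F_p + F E_q)/(2D), Gamma^p_pq = (G E_q - F G_p)/(2D), Gamma^p_qq = (2G F_q - G G_p - F G_q)/(2D), Gamma^q_pp = (2E F_p - E E_q - F E_p)/(2D), Gamma^q_pq = (E G_p - F E_q)/(2D), Gamma^q_qq = (E G_q - 2F F_q + F G_p)/(2D); substitute and cancel common factors

Answer: Gamma_ppp = (2304*p^3 - 768*p^2 + 232*p - 60)/(2592*p^4 - 2880*p^3 + 1906*p^2 - 660*p + 225), Gamma_ppq = (1296*p^3 - 4104*p^2 + 2844*p - 540)/(2592*p^4 - 2880*p^3 + 1906*p^2 - 660*p + 225), Gamma_pqq = (-5832*p^3 + 5832*p^2 - 6156*p + 1620)/(2592*p^4 - 2880*p^3 + 1906*p^2 - 660*p + 225), Gamma_qpp = (-640*p^3 + 864*p^2 - 376*p + 150)/(2592*p^4 - 2880*p^3 + 1906*p^2 - 660*p + 225), Gamma_qpq = (2880*p^3 - 3552*p^2 + 1674*p - 270)/(2592*p^4 - 2880*p^3 + 1906*p^2 - 660*p + 225), Gamma_qqq = (-1296*p^3 + 4104*p^2 - 2844*p + 540)/(2592*p^4 - 2880*p^3 + 1906*p^2 - 660*p + 225)


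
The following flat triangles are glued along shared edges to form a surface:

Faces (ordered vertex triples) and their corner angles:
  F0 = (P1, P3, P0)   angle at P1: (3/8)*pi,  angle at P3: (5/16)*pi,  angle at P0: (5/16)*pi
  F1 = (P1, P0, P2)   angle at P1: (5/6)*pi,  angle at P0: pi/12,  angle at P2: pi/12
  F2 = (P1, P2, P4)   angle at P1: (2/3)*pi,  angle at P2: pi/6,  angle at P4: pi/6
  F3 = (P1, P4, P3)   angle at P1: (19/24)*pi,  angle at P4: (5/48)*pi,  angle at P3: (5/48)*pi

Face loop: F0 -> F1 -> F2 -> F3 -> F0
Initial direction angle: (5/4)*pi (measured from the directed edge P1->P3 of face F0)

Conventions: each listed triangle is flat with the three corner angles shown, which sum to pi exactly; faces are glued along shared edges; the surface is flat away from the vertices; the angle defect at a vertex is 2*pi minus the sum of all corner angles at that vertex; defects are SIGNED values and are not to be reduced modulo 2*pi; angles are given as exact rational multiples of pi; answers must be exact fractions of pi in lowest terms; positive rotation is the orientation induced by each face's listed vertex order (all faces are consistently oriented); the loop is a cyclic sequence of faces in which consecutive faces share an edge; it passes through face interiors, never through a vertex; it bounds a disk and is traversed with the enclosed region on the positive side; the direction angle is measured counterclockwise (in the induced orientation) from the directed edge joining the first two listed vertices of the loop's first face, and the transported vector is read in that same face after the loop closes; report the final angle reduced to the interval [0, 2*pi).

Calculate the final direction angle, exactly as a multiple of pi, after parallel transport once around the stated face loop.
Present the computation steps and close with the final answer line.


enclosed vertex P1: corner angles sum to (8/3)*pi, defect = 2*pi - (8/3)*pi = (-2/3)*pi
final direction = starting direction + enclosed defect total, reduced mod 2*pi (induced orientation)
final angle = (5/4)*pi - (2/3)*pi = (7/12)*pi (mod 2*pi)

Answer: final direction angle = (7/12)*pi


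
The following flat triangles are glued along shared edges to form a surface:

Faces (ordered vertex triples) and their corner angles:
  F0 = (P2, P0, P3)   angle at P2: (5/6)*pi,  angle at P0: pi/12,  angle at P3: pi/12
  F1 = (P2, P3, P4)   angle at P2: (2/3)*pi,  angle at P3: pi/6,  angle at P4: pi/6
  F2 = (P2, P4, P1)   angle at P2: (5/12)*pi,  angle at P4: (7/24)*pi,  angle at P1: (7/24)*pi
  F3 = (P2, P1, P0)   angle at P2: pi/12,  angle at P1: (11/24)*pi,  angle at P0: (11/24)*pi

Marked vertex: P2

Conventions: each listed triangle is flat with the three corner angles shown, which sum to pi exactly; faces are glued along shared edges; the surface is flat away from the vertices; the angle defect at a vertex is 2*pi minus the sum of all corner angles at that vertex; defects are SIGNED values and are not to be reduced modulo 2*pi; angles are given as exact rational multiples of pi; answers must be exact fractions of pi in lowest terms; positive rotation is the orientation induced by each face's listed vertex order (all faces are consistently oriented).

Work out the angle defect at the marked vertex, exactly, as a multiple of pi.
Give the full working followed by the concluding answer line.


Sum of corner angles at P2: 2*pi
defect = 2*pi - 2*pi

Answer: defect(P2) = 0


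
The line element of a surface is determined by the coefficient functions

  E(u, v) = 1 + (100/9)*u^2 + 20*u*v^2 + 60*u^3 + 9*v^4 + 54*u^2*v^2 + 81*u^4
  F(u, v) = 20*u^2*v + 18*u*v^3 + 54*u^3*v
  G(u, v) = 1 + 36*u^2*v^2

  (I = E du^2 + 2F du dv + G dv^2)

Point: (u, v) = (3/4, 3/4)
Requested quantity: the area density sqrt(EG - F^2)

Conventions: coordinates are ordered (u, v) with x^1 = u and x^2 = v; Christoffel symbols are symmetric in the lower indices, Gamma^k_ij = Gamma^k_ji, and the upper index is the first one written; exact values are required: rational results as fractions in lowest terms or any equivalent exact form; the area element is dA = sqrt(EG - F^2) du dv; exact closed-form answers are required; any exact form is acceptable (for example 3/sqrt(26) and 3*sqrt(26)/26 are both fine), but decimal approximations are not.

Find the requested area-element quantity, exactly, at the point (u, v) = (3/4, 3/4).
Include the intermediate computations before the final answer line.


E = 1385/16, F = 999/32, G = 793/64; EG - F^2 = 6269/64

Answer: sqrt(EG - F^2) = sqrt(6269)/8


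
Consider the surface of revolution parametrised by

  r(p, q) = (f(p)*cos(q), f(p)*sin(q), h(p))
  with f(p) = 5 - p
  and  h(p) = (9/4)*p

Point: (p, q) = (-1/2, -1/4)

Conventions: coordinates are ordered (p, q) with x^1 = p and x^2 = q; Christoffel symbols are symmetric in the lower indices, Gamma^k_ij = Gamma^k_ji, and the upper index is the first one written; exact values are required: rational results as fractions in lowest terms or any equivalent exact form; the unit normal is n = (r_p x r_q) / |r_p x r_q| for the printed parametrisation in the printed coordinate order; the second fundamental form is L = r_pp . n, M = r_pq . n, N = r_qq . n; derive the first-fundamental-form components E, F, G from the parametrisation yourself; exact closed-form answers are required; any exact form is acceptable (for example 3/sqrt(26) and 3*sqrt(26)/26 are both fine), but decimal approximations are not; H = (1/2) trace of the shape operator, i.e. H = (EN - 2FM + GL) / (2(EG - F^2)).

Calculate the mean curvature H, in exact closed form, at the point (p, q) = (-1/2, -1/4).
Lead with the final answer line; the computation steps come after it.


Answer: H = 9*sqrt(97)/1067

f = 11/2, f' = -1, f'' = 0, h' = 9/4, h'' = 0
E = 97/16, F = 0, G = 121/4; answer radicand W^2 = 97/16
unnormalised second-form numerators: l = 0, m = 0, n = 99/8; L = l/sqrt(97/16), and similarly M = m/sqrt(W^2), N = n/sqrt(W^2)
H = (E*n - 2*F*m + G*l) / (2*(EG - F^2)*sqrt(W^2)); E*n - 2*F*m + G*l = 9603/128, EG - F^2 = 11737/64, so H = (9/44)/sqrt(97/16)


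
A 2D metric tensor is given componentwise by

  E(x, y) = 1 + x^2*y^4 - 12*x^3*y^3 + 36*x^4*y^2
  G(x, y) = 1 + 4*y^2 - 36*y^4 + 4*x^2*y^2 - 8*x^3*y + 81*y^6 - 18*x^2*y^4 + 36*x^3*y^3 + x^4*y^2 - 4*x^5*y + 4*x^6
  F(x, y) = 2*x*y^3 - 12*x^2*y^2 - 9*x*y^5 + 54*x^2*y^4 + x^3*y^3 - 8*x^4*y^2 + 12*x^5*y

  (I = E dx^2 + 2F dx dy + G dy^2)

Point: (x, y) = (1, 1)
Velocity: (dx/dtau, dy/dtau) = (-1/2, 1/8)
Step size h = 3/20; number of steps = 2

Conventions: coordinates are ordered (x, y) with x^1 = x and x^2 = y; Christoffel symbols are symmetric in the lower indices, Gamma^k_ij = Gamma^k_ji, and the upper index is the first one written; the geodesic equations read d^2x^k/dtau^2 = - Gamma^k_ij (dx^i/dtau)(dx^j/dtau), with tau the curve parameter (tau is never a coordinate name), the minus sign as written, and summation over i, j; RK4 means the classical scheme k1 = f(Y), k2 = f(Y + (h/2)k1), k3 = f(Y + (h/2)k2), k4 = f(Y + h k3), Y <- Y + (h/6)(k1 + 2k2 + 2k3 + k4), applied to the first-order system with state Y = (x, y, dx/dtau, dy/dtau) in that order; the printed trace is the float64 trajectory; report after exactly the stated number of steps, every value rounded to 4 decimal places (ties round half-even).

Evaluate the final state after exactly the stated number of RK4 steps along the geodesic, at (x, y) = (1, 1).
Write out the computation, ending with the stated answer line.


f(Y) = (dx/dtau, dy/dtau, -Gamma^x_ij Y'^i Y'^j, -Gamma^y_ij Y'^i Y'^j) with the Gammas evaluated at the stage position; h = 0.150000; intermediate values shown to 6 dp
step 0: x = 1.0000, y = 1.0000, dx/dtau = -0.5000, dy/dtau = 0.1250
step 1:
  k1: at (x, y) = (1.000000, 1.000000), (dx/dtau, dy/dtau) = (-0.500000, 0.125000); Gamma_xxx = 0.611111, Gamma_xxy = 0.222222, Gamma_xyy = 1.333333, Gamma_yxx = 0.977778, Gamma_yxy = 0.355556, Gamma_yyy = 2.133333; k1 = (-0.500000, 0.125000, -0.145833, -0.233333)
  k2: at (x, y) = (0.962500, 1.009375), (dx/dtau, dy/dtau) = (-0.510938, 0.107500); Gamma_xxx = 0.561024, Gamma_xxy = 0.190642, Gamma_xyy = 1.296234, Gamma_yxx = 0.979688, Gamma_yxy = 0.332908, Gamma_yyy = 2.263550; k2 = (-0.510938, 0.107500, -0.140497, -0.245342)
  k3: at (x, y) = (0.961680, 1.008063), (dx/dtau, dy/dtau) = (-0.510537, 0.106599); Gamma_xxx = 0.562648, Gamma_xxy = 0.191317, Gamma_xyy = 1.299029, Gamma_yxx = 0.981102, Gamma_yxy = 0.333604, Gamma_yyy = 2.265145; k3 = (-0.510537, 0.106599, -0.140591, -0.245151)
  k4: at (x, y) = (0.923419, 1.015990), (dx/dtau, dy/dtau) = (-0.521089, 0.088227); Gamma_xxx = 0.511434, Gamma_xxy = 0.162035, Gamma_xyy = 1.251213, Gamma_yxx = 0.977744, Gamma_yxy = 0.309774, Gamma_yyy = 2.392030; k4 = (-0.521089, 0.088227, -0.133712, -0.255626)
  Y <- Y + (h/6)(k1 + 2k2 + 2k3 + k4): x = 0.9234, y = 1.0160, dx/dtau = -0.5210, dy/dtau = 0.0883
step 2:
  k1: at (x, y) = (0.923399, 1.016036), (dx/dtau, dy/dtau) = (-0.521043, 0.088251); Gamma_xxx = 0.511333, Gamma_xxy = 0.161987, Gamma_xyy = 1.251072, Gamma_yxx = 0.977694, Gamma_yxy = 0.309727, Gamma_yyy = 2.392112; k1 = (-0.521043, 0.088251, -0.133666, -0.255576)
  k2: at (x, y) = (0.884321, 1.022655), (dx/dtau, dy/dtau) = (-0.531068, 0.069083); Gamma_xxx = 0.459598, Gamma_xxy = 0.135138, Gamma_xyy = 1.193008, Gamma_yxx = 0.968615, Gamma_yxy = 0.284806, Gamma_yyy = 2.514295; k2 = (-0.531068, 0.069083, -0.125400, -0.264283)
  k3: at (x, y) = (0.883569, 1.021217), (dx/dtau, dy/dtau) = (-0.530448, 0.068430); Gamma_xxx = 0.461242, Gamma_xxy = 0.135736, Gamma_xyy = 1.196232, Gamma_yxx = 0.970353, Gamma_yxy = 0.285559, Gamma_yyy = 2.516614; k3 = (-0.530448, 0.068430, -0.125529, -0.264087)
  k4: at (x, y) = (0.843832, 1.026300), (dx/dtau, dy/dtau) = (-0.539872, 0.048638); Gamma_xxx = 0.410155, Gamma_xxy = 0.111565, Gamma_xyy = 1.129884, Gamma_yxx = 0.955882, Gamma_yxy = 0.260005, Gamma_yyy = 2.633238; k4 = (-0.539872, 0.048638, -0.116359, -0.271178)
  Y <- Y + (h/6)(k1 + 2k2 + 2k3 + k4): x = 0.8438, y = 1.0263, dx/dtau = -0.5398, dy/dtau = 0.0487

Answer: x = 0.8438, y = 1.0263, dx/dtau = -0.5398, dy/dtau = 0.0487


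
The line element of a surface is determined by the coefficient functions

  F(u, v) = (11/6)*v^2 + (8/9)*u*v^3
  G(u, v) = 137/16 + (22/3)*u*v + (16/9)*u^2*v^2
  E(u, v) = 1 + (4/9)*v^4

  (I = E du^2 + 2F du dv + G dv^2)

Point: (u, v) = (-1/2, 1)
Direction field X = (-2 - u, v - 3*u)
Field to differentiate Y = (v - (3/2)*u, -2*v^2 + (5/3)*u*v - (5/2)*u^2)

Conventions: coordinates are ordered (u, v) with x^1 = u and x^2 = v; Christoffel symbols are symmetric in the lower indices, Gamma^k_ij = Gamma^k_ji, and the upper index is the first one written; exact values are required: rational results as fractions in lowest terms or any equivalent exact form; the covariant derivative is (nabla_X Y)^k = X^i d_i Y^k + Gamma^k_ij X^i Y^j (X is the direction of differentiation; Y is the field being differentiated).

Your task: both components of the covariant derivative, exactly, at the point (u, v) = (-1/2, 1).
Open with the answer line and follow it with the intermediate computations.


Answer: (nabla_X Y)^u = 68809/9996, (nabla_X Y)^v = -19435/1666

E = 13/9, F = 25/18, G = 769/144 at the point
E_u = 0, E_v = 16/9, F_u = 8/9, F_v = 7/3, G_u = 50/9, G_v = -25/9
EG - F^2 = 833/144;  g^inv = (144/833) * [[769/144, -25/18], [-25/18, 13/9]]
first-kind symbols [ij,l] = (1/2)(d_i g_jl + d_j g_il - d_l g_ij): [uu,u] = E_u/2 = 0, [uu,v] = F_u - E_v/2 = 0, [uv,u] = E_v/2 = 8/9, [uv,v] = G_u/2 = 25/9, [vv,u] = F_v - G_u/2 = -4/9, [vv,v] = G_v/2 = -25/18
Gamma^u_ij = (G*[ij,u] - F*[ij,v])/(EG - F^2), Gamma^v_ij = (E*[ij,v] - F*[ij,u])/(EG - F^2)
Gamma_uuu = 0, Gamma_uuv = 128/833, Gamma_uvv = -64/833, Gamma_vuu = 0, Gamma_vuv = 400/833, Gamma_vvv = -200/833
X = (-3/2, 5/2), Y = (7/4, -83/24) at the point


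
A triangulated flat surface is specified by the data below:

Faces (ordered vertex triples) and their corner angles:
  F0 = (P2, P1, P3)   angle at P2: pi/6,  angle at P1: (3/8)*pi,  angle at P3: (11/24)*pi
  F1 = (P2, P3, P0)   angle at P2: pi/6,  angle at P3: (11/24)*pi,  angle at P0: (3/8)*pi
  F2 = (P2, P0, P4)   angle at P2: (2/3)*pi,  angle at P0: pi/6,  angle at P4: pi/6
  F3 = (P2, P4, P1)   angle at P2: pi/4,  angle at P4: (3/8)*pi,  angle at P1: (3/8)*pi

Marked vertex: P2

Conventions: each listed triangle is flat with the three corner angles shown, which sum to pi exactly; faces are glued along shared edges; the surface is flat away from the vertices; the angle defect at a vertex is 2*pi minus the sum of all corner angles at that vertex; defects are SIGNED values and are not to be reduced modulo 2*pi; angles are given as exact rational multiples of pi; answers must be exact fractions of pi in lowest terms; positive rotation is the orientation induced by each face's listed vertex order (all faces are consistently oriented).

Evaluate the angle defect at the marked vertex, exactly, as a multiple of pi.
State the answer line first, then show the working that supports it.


Answer: defect(P2) = (3/4)*pi

Sum of corner angles at P2: (5/4)*pi
defect = 2*pi - (5/4)*pi


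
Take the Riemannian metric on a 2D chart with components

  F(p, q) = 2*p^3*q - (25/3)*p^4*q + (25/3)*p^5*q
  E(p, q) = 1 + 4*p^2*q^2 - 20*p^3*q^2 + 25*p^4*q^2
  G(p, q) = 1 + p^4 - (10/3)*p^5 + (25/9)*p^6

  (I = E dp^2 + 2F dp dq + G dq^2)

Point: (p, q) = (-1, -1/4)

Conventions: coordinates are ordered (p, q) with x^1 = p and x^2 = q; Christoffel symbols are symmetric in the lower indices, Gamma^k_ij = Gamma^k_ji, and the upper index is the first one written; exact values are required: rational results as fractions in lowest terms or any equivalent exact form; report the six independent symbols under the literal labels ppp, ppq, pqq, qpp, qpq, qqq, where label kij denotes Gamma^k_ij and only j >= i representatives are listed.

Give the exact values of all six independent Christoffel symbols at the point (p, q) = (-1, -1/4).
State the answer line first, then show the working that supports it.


Answer: Gamma_ppp = -756/1609, Gamma_ppq = -1764/1609, Gamma_pqq = 0, Gamma_qpp = -1152/1609, Gamma_qpq = -2688/1609, Gamma_qqq = 0

E = 65/16, F = 14/3, G = 73/9 at the point
E_p = -21/2, E_q = -49/2, F_p = -81/4, F_q = -56/3, G_p = -112/3, G_q = 0
EG - F^2 = 1609/144;  g^inv = (144/1609) * [[73/9, -14/3], [-14/3, 65/16]]
first-kind symbols [ij,l] = (1/2)(d_i g_jl + d_j g_il - d_l g_ij): [pp,p] = E_p/2 = -21/4, [pp,q] = F_p - E_q/2 = -8, [pq,p] = E_q/2 = -49/4, [pq,q] = G_p/2 = -56/3, [qq,p] = F_q - G_p/2 = 0, [qq,q] = G_q/2 = 0
Gamma^p_ij = (G*[ij,p] - F*[ij,q])/(EG - F^2), Gamma^q_ij = (E*[ij,q] - F*[ij,p])/(EG - F^2)


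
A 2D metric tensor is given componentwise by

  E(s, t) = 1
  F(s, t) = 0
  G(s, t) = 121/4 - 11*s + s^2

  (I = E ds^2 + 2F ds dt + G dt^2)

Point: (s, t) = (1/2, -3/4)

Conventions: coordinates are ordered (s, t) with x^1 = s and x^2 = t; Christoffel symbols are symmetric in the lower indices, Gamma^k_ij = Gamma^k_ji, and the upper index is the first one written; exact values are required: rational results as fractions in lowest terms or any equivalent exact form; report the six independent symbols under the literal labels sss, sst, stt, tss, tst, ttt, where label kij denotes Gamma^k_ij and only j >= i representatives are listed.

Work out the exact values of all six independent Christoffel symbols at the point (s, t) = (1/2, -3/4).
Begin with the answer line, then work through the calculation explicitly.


Answer: Gamma_sss = 0, Gamma_sst = 0, Gamma_stt = 5, Gamma_tss = 0, Gamma_tst = -1/5, Gamma_ttt = 0

E = 1, F = 0, G = 25 at the point
E_s = 0, E_t = 0, F_s = 0, F_t = 0, G_s = -10, G_t = 0
EG - F^2 = 25;  g^inv = (1/25) * [[25, 0], [0, 1]]
first-kind symbols [ij,l] = (1/2)(d_i g_jl + d_j g_il - d_l g_ij): [ss,s] = E_s/2 = 0, [ss,t] = F_s - E_t/2 = 0, [st,s] = E_t/2 = 0, [st,t] = G_s/2 = -5, [tt,s] = F_t - G_s/2 = 5, [tt,t] = G_t/2 = 0
Gamma^s_ij = (G*[ij,s] - F*[ij,t])/(EG - F^2), Gamma^t_ij = (E*[ij,t] - F*[ij,s])/(EG - F^2)


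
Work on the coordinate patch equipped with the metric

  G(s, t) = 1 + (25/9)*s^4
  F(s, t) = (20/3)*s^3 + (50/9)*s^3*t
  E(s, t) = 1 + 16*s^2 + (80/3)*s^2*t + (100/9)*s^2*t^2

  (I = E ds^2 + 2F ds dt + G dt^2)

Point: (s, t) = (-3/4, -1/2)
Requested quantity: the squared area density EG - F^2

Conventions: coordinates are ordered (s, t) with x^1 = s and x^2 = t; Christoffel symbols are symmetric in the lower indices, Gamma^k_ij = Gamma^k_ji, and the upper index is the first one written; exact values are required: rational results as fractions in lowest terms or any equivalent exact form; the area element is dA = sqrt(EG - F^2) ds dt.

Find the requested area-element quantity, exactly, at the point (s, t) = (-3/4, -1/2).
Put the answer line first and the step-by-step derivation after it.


Answer: EG - F^2 = 1265/256

E = 65/16, F = -105/64, G = 481/256; EG - F^2 = 1265/256


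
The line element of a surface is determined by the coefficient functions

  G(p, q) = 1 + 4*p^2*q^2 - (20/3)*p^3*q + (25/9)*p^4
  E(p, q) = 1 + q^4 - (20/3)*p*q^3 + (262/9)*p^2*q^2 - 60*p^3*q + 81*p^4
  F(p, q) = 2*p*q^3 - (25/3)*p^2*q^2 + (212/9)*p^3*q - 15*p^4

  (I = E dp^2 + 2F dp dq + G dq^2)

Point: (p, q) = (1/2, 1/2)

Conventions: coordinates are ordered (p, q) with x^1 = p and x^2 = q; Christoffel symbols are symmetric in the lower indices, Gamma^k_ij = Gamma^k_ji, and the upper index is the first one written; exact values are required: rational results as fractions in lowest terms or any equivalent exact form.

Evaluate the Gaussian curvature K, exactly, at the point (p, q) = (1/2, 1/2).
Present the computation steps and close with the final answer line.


E = 34/9, F = 5/36, G = 145/144, EG - F^2 = 545/144 at the point
E_p = 220/9, E_q = -20/9, F_p = -1/2, F_q = 29/18, G_p = -1/9, G_q = 1/6
E_qq = 68/9, F_pq = 65/6, G_pp = 1/3
Brioschi: K = (det M1 - det M2) / (EG - F^2)^2 with the standard first/second-derivative matrices M1, M2.
M1 = [[-E_qq/2 + F_pq - G_pp/2, E_p/2, F_p - E_q/2], [F_q - G_p/2, E, F], [G_q/2, F, G]] = [[62/9, 110/9, 11/18], [5/3, 34/9, 5/36], [1/12, 5/36, 145/144]]; det M1 = 1831/324
M2 = [[0, E_q/2, G_p/2], [E_q/2, E, F], [G_p/2, F, G]] = [[0, -10/9, -1/18], [-10/9, 34/9, 5/36], [-1/18, 5/36, 145/144]]; det M2 = -401/324
det M1 - det M2 = 62/9; K = 62/9 / (545/144)^2 = 142848/297025

Answer: K = 142848/297025


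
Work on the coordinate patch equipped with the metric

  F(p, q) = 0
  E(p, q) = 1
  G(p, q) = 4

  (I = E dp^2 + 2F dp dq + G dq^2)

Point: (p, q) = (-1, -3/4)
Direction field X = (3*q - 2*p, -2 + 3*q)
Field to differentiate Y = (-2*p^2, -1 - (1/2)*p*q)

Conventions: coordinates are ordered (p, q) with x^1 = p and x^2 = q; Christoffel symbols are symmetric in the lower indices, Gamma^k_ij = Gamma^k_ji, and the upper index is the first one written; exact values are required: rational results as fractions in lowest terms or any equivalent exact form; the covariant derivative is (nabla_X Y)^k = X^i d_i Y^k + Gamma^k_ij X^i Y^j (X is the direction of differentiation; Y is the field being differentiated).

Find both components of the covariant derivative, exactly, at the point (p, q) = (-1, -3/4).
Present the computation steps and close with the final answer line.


E = 1, F = 0, G = 4 at the point
E_p = 0, E_q = 0, F_p = 0, F_q = 0, G_p = 0, G_q = 0
EG - F^2 = 4;  g^inv = (1/4) * [[4, 0], [0, 1]]
first-kind symbols [ij,l] = (1/2)(d_i g_jl + d_j g_il - d_l g_ij): [pp,p] = E_p/2 = 0, [pp,q] = F_p - E_q/2 = 0, [pq,p] = E_q/2 = 0, [pq,q] = G_p/2 = 0, [qq,p] = F_q - G_p/2 = 0, [qq,q] = G_q/2 = 0
Gamma^p_ij = (G*[ij,p] - F*[ij,q])/(EG - F^2), Gamma^q_ij = (E*[ij,q] - F*[ij,p])/(EG - F^2)
Gamma_ppp = 0, Gamma_ppq = 0, Gamma_pqq = 0, Gamma_qpp = 0, Gamma_qpq = 0, Gamma_qqq = 0
X = (-1/4, -17/4), Y = (-2, -11/8) at the point

Answer: (nabla_X Y)^p = -1, (nabla_X Y)^q = -71/32


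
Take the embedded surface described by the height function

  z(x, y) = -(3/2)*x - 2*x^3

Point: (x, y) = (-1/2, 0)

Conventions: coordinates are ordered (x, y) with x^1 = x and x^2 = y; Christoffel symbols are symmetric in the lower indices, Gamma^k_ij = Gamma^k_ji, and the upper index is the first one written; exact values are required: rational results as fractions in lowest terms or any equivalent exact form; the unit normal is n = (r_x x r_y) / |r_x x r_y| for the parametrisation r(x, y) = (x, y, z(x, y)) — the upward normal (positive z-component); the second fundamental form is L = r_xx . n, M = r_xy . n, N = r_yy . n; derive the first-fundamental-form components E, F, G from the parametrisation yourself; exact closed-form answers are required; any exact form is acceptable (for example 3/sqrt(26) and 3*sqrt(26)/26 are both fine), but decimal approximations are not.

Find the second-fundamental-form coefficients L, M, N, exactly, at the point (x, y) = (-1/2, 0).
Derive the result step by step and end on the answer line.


z_x = -3, z_y = 0, z_xx = 6, z_xy = 0, z_yy = 0
E = 10, F = 0, G = 1; answer radicand W^2 = 10
unnormalised second-form numerators: l = 6, m = 0, n = 0; L = l/sqrt(10), and similarly M = m/sqrt(W^2), N = n/sqrt(W^2)

Answer: L = 3*sqrt(10)/5, M = 0, N = 0


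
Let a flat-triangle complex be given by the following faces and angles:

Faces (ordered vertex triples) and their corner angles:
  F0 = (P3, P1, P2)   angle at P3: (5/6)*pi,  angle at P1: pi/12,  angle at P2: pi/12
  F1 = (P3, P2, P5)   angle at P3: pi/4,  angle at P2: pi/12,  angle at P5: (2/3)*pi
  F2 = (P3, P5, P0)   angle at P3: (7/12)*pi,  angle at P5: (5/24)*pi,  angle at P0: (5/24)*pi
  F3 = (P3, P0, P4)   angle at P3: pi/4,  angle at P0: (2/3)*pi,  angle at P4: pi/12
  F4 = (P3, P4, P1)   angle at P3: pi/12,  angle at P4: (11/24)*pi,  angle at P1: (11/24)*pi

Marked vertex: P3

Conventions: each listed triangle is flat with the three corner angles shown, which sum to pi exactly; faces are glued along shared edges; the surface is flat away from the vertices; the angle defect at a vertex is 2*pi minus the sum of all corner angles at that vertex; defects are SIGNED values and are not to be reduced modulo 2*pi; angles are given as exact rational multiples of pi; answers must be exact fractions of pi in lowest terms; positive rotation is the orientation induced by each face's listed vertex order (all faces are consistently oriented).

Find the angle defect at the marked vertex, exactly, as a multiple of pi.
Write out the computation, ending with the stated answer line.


Sum of corner angles at P3: 2*pi
defect = 2*pi - 2*pi

Answer: defect(P3) = 0
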